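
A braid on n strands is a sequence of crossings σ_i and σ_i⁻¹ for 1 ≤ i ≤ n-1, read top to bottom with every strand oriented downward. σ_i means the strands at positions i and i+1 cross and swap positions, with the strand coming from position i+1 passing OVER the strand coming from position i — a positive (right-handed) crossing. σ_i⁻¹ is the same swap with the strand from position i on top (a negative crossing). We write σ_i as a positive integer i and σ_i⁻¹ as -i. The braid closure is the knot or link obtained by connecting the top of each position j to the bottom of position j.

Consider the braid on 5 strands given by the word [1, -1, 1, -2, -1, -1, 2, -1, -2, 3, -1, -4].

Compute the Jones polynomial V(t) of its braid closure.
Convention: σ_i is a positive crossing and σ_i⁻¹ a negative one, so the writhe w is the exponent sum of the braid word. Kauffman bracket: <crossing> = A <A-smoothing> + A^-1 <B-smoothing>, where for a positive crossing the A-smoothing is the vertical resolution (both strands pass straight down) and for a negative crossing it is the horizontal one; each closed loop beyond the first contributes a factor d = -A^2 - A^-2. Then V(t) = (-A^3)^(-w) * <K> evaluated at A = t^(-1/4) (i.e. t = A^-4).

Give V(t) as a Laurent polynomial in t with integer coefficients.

The presented braid s1 s1^-1 s1 s2^-1 s1^-1 s1^-1 s2 s1^-1 s2^-1 s3 s1^-1 s4^-1 on 5 strands reduces by inverse Markov moves (closure unchanged at each step):
  Destabilize: the word has the form β·s4^-1 where s4^-1 occurs only as the final letter (β ∈ B_4); drop it and the last strand → 4 strands.
  Deconjugate: the word is γ·β·γ⁻¹ with γ = s1 (prefix) and γ⁻¹ = s1^-1 (suffix); strip both.
  Destabilize: the word has the form β·s3 where s3 occurs only as the final letter (β ∈ B_3); drop it and the last strand → 3 strands.
Reduced to β = s1^-1 s1 s2^-1 s1^-1 s1^-1 s2 s1^-1 s2^-1 on 3 strands, 8 crossings.
Compute on β:
First cancel adjacent σ_i σ_i⁻¹ pairs (Reidemeister II — same braid, same closure): s1^-1 s1 s2^-1 s1^-1 s1^-1 s2 s1^-1 s2^-1 → s2^-1 s1^-1 s1^-1 s2 s1^-1 s2^-1.
Braid: s2^-1 s1^-1 s1^-1 s2 s1^-1 s2^-1 on 3 strands, 6 crossings.
Writhe w = (#positive) - (#negative) = 1 - 5 = -4.
Enumerate smoothing states for the bracket polynomial. There are 2^6 = 64 states.
For each crossing: s=0 is the vertical smoothing, s=1 horizontal. Crossing k contributes A^(sign_k * (1 - 2*s_k)); loop factor d = -A^2 - A^-2.
Tabulate the states by total A-exponent and number of loops L (A-exp: L × count):
  A^6: L=4 ×1
  A^4: L=3 ×6
  A^2: L=2 ×13, L=4 ×2
  A^0: L=1 ×10, L=3 ×10
  A^-2: L=2 ×14, L=4 ×1
  A^-4: L=1 ×3, L=3 ×3
  A^-6: L=2 ×1
Each group contributes A^e * Σ count * d^(L-1):
Powers of d = -A^2 - A^-2: d^2 = A^4 + 2 + A^-4; d^3 = -A^6 - 3*A^2 - 3*A^-2 - A^-6.
  A^6 * (d^3) = -A^12 - 3*A^8 - 3*A^4 - 1
  A^4 * (6*d^2) = 6*A^8 + 12*A^4 + 6
  A^2 * (13*d + 2*d^3) = -2*A^8 - 19*A^4 - 19 - 2*A^-4
  A^0 * (10 + 10*d^2) = 10*A^4 + 30 + 10*A^-4
  A^-2 * (14*d + d^3) = -A^4 - 17 - 17*A^-4 - A^-8
  A^-4 * (3 + 3*d^2) = 3 + 9*A^-4 + 3*A^-8
  A^-6 * (d) = -A^-4 - A^-8
Summing the groups: <K> = -A^12 + A^8 - A^4 + 2 - A^-4 + A^-8
Normalise by the writhe: (-A^3)^(-w) = (-A^3)^(4) = A^12, so f(A) = A^12 * <K> = -A^24 + A^20 - A^16 + 2*A^12 - A^8 + A^4.
Substitute A = t^(-1/4), i.e. A^e → t^(-e/4): V(t) = t^-1 - t^-2 + 2*t^-3 - t^-4 + t^-5 - t^-6

Answer: t^-1 - t^-2 + 2*t^-3 - t^-4 + t^-5 - t^-6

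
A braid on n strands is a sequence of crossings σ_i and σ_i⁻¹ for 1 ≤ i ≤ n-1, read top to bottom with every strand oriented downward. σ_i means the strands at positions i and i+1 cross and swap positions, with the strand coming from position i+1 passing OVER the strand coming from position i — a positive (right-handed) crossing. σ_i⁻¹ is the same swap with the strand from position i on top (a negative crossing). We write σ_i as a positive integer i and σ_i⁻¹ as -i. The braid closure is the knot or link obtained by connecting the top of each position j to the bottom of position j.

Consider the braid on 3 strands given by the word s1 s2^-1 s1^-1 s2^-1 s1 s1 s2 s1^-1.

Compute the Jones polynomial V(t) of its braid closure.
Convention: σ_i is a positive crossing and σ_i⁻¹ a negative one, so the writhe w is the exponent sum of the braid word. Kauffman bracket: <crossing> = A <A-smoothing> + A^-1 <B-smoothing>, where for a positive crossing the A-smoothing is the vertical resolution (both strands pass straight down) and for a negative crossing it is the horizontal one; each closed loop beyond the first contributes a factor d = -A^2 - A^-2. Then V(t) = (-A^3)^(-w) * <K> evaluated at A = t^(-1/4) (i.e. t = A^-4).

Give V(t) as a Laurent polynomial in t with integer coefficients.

The presented braid s1 s2^-1 s1^-1 s2^-1 s1 s1 s2 s1^-1 on 3 strands reduces by inverse Markov moves (closure unchanged at each step):
  Deconjugate: the word is γ·β·γ⁻¹ with γ = s1 (prefix) and γ⁻¹ = s1^-1 (suffix); strip both.
  Deconjugate: the word is γ·β·γ⁻¹ with γ = s2^-1 (prefix) and γ⁻¹ = s2 (suffix); strip both.
Reduced to β = s1^-1 s2^-1 s1 s1 on 3 strands, 4 crossings.
Compute on β:
Braid: s1^-1 s2^-1 s1 s1 on 3 strands, 4 crossings.
Writhe w = (#positive) - (#negative) = 2 - 2 = 0.
State-sum expansion of <K>. There are 2^4 = 16 states.
Each crossing splits two ways (0=vertical, 1=horizontal). The state's weight is A^(#A-smoothings - #B-smoothings) * d^(loops - 1).
  state 0000: A-exp=+0, loops=3, term = A^0 * d^2
  state 0001: A-exp=-2, loops=2, term = A^-2 * d^1
  state 0010: A-exp=-2, loops=2, term = A^-2 * d^1
  state 0011: A-exp=-4, loops=3, term = A^-4 * d^2
  state 0100: A-exp=+2, loops=2, term = A^2 * d^1
  state 0101: A-exp=+0, loops=1, term = A^0 * d^0
  state 0110: A-exp=+0, loops=1, term = A^0 * d^0
  state 0111: A-exp=-2, loops=2, term = A^-2 * d^1
  state 1000: A-exp=+2, loops=2, term = A^2 * d^1
  state 1001: A-exp=+0, loops=3, term = A^0 * d^2
  state 1010: A-exp=+0, loops=3, term = A^0 * d^2
  state 1011: A-exp=-2, loops=4, term = A^-2 * d^3
  state 1100: A-exp=+4, loops=1, term = A^4 * d^0
  state 1101: A-exp=+2, loops=2, term = A^2 * d^1
  state 1110: A-exp=+2, loops=2, term = A^2 * d^1
  state 1111: A-exp=+0, loops=3, term = A^0 * d^2
Collect the terms by A-exponent (count of states per loop number):
Powers of d = -A^2 - A^-2: d^2 = A^4 + 2 + A^-4; d^3 = -A^6 - 3*A^2 - 3*A^-2 - A^-6.
  A^4 * (1) = A^4
  A^2 * (4*d) = -4*A^4 - 4
  A^0 * (2 + 4*d^2) = 4*A^4 + 10 + 4*A^-4
  A^-2 * (3*d + d^3) = -A^4 - 6 - 6*A^-4 - A^-8
  A^-4 * (d^2) = 1 + 2*A^-4 + A^-8
Summing the groups: <K> = 1
Normalise by the writhe: (-A^3)^(-w) = (-A^3)^(0) = 1, so f(A) = 1 * <K> = 1.
Substitute A = t^(-1/4), i.e. A^e → t^(-e/4): V(t) = 1

Answer: 1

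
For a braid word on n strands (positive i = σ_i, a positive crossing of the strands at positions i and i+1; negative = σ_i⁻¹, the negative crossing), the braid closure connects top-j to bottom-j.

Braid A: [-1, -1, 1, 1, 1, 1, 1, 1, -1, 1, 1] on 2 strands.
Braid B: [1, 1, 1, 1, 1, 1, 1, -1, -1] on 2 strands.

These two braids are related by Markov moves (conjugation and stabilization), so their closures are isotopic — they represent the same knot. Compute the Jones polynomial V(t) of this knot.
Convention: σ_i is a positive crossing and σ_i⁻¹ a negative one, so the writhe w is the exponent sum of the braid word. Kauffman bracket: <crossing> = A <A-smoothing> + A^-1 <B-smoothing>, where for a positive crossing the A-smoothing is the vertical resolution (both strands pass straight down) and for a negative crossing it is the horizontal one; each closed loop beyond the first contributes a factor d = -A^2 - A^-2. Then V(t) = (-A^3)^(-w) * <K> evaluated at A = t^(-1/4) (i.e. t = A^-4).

Markov-equivalent braids have isotopic closures, hence identical knot invariants. Strip the Markov moves from each word to reach a common short braid β, then compute V(t) once on β.
Braid A: s1^-1 s1^-1 s1 s1 s1 s1 s1 s1 s1^-1 s1 s1 on 2 strands reduces by inverse Markov moves (closure unchanged at each step):
  Deconjugate: the word is γ·β·γ⁻¹ with γ = s1^-1 s1^-1 (prefix) and γ⁻¹ = s1 s1 (suffix); strip both.
  Deconjugate: the word is γ·β·γ⁻¹ with γ = s1 (prefix) and γ⁻¹ = s1^-1 (suffix); strip both.
Reduced to β = s1 s1 s1 s1 s1 on 2 strands, 5 crossings.
Braid B: s1 s1 s1 s1 s1 s1 s1 s1^-1 s1^-1 on 2 strands reduces by inverse Markov moves (closure unchanged at each step):
  Deconjugate: the word is γ·β·γ⁻¹ with γ = s1 s1 (prefix) and γ⁻¹ = s1^-1 s1^-1 (suffix); strip both.
Reduced to β = s1 s1 s1 s1 s1 on 2 strands, 5 crossings.
Both give the same β = s1 s1 s1 s1 s1 on 2 strands, so one state sum suffices:
Braid: s1 s1 s1 s1 s1 on 2 strands, 5 crossings.
Writhe w = (#positive) - (#negative) = 5 - 0 = 5.
State-sum expansion of <K>. There are 2^5 = 32 states.
Smooth each crossing (0=||, 1=⌣⌢); contribution A^(Σ sign_k(1-2s_k)) * d^(L-1).
  state 00000: A-exp=+5, loops=2, term = A^5 * d^1
  state 00001: A-exp=+3, loops=1, term = A^3 * d^0
  state 00010: A-exp=+3, loops=1, term = A^3 * d^0
  state 00011: A-exp=+1, loops=2, term = A^1 * d^1
  state 00100: A-exp=+3, loops=1, term = A^3 * d^0
  state 00101: A-exp=+1, loops=2, term = A^1 * d^1
  state 00110: A-exp=+1, loops=2, term = A^1 * d^1
  state 00111: A-exp=-1, loops=3, term = A^-1 * d^2
  state 01000: A-exp=+3, loops=1, term = A^3 * d^0
  state 01001: A-exp=+1, loops=2, term = A^1 * d^1
  state 01010: A-exp=+1, loops=2, term = A^1 * d^1
  state 01011: A-exp=-1, loops=3, term = A^-1 * d^2
  state 01100: A-exp=+1, loops=2, term = A^1 * d^1
  state 01101: A-exp=-1, loops=3, term = A^-1 * d^2
  state 01110: A-exp=-1, loops=3, term = A^-1 * d^2
  state 01111: A-exp=-3, loops=4, term = A^-3 * d^3
  state 10000: A-exp=+3, loops=1, term = A^3 * d^0
  state 10001: A-exp=+1, loops=2, term = A^1 * d^1
  state 10010: A-exp=+1, loops=2, term = A^1 * d^1
  state 10011: A-exp=-1, loops=3, term = A^-1 * d^2
  state 10100: A-exp=+1, loops=2, term = A^1 * d^1
  state 10101: A-exp=-1, loops=3, term = A^-1 * d^2
  state 10110: A-exp=-1, loops=3, term = A^-1 * d^2
  state 10111: A-exp=-3, loops=4, term = A^-3 * d^3
  state 11000: A-exp=+1, loops=2, term = A^1 * d^1
  state 11001: A-exp=-1, loops=3, term = A^-1 * d^2
  state 11010: A-exp=-1, loops=3, term = A^-1 * d^2
  state 11011: A-exp=-3, loops=4, term = A^-3 * d^3
  state 11100: A-exp=-1, loops=3, term = A^-1 * d^2
  state 11101: A-exp=-3, loops=4, term = A^-3 * d^3
  state 11110: A-exp=-3, loops=4, term = A^-3 * d^3
  state 11111: A-exp=-5, loops=5, term = A^-5 * d^4
Collect the terms by A-exponent (count of states per loop number):
Powers of d = -A^2 - A^-2: d^2 = A^4 + 2 + A^-4; d^3 = -A^6 - 3*A^2 - 3*A^-2 - A^-6; d^4 = A^8 + 4*A^4 + 6 + 4*A^-4 + A^-8.
  A^5 * (d) = -A^7 - A^3
  A^3 * (5) = 5*A^3
  A^1 * (10*d) = -10*A^3 - 10*A^-1
  A^-1 * (10*d^2) = 10*A^3 + 20*A^-1 + 10*A^-5
  A^-3 * (5*d^3) = -5*A^3 - 15*A^-1 - 15*A^-5 - 5*A^-9
  A^-5 * (d^4) = A^3 + 4*A^-1 + 6*A^-5 + 4*A^-9 + A^-13
Summing the groups: <K> = -A^7 - A^-1 + A^-5 - A^-9 + A^-13
Normalise by the writhe: (-A^3)^(-w) = (-A^3)^(-5) = -A^-15, so f(A) = -A^-15 * <K> = A^-8 + A^-16 - A^-20 + A^-24 - A^-28.
Substitute A = t^(-1/4), i.e. A^e → t^(-e/4): V(t) = -t^7 + t^6 - t^5 + t^4 + t^2

Answer: -t^7 + t^6 - t^5 + t^4 + t^2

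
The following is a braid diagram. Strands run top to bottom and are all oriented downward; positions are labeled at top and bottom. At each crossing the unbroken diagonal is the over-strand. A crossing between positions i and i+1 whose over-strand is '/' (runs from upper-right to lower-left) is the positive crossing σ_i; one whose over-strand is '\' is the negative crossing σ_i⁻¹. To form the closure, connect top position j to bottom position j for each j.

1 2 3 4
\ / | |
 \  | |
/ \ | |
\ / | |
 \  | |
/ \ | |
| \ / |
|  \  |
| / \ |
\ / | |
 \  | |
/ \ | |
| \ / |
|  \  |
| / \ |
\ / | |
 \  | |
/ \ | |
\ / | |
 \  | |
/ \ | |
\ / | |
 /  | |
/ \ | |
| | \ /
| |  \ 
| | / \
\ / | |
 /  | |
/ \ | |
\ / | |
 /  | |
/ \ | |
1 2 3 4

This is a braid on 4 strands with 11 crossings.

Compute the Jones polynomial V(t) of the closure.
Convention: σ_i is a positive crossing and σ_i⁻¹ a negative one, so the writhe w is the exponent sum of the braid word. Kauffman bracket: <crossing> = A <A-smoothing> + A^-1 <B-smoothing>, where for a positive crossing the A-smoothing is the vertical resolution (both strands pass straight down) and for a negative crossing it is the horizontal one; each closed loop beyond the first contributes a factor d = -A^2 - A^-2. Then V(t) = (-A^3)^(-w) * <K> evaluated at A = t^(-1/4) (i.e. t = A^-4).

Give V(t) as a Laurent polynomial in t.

t^-1 + t^-3 - t^-4

Derivation:
Reading the diagram top to bottom ('/'-over between positions i,i+1 = s_i, '\'-over = s_i^-1): braid word = s1^-1 s1^-1 s2^-1 s1^-1 s2^-1 s1^-1 s1^-1 s1 s3^-1 s1 s1.
The presented braid s1^-1 s1^-1 s2^-1 s1^-1 s2^-1 s1^-1 s1^-1 s1 s3^-1 s1 s1 on 4 strands reduces by inverse Markov moves (closure unchanged at each step):
  Deconjugate: the word is γ·β·γ⁻¹ with γ = s1^-1 s1^-1 (prefix) and γ⁻¹ = s1 s1 (suffix); strip both.
  Destabilize: the word has the form β·s3^-1 where s3^-1 occurs only as the final letter (β ∈ B_3); drop it and the last strand → 3 strands.
Reduced to β = s2^-1 s1^-1 s2^-1 s1^-1 s1^-1 s1 on 3 strands, 6 crossings.
Compute on β:
First cancel adjacent σ_i σ_i⁻¹ pairs (Reidemeister II — same braid, same closure): s2^-1 s1^-1 s2^-1 s1^-1 s1^-1 s1 → s2^-1 s1^-1 s2^-1 s1^-1.
Braid: s2^-1 s1^-1 s2^-1 s1^-1 on 3 strands, 4 crossings.
Writhe w = (#positive) - (#negative) = 0 - 4 = -4.
State-sum expansion of <K>. There are 2^4 = 16 states.
For each crossing: s=0 is the vertical smoothing, s=1 horizontal. Crossing k contributes A^(sign_k * (1 - 2*s_k)); loop factor d = -A^2 - A^-2.
  state 0000: A-exp=-4, loops=3, term = A^-4 * d^2
  state 0001: A-exp=-2, loops=2, term = A^-2 * d^1
  state 0010: A-exp=-2, loops=2, term = A^-2 * d^1
  state 0011: A-exp=+0, loops=1, term = A^0 * d^0
  state 0100: A-exp=-2, loops=2, term = A^-2 * d^1
  state 0101: A-exp=+0, loops=3, term = A^0 * d^2
  state 0110: A-exp=+0, loops=1, term = A^0 * d^0
  state 0111: A-exp=+2, loops=2, term = A^2 * d^1
  state 1000: A-exp=-2, loops=2, term = A^-2 * d^1
  state 1001: A-exp=+0, loops=1, term = A^0 * d^0
  state 1010: A-exp=+0, loops=3, term = A^0 * d^2
  state 1011: A-exp=+2, loops=2, term = A^2 * d^1
  state 1100: A-exp=+0, loops=1, term = A^0 * d^0
  state 1101: A-exp=+2, loops=2, term = A^2 * d^1
  state 1110: A-exp=+2, loops=2, term = A^2 * d^1
  state 1111: A-exp=+4, loops=1, term = A^4 * d^0
Collect the terms by A-exponent (count of states per loop number):
Powers of d = -A^2 - A^-2: d^2 = A^4 + 2 + A^-4.
  A^4 * (1) = A^4
  A^2 * (4*d) = -4*A^4 - 4
  A^0 * (4 + 2*d^2) = 2*A^4 + 8 + 2*A^-4
  A^-2 * (4*d) = -4 - 4*A^-4
  A^-4 * (d^2) = 1 + 2*A^-4 + A^-8
Summing the groups: <K> = -A^4 + 1 + A^-8
Normalise by the writhe: (-A^3)^(-w) = (-A^3)^(4) = A^12, so f(A) = A^12 * <K> = -A^16 + A^12 + A^4.
Substitute A = t^(-1/4), i.e. A^e → t^(-e/4): V(t) = t^-1 + t^-3 - t^-4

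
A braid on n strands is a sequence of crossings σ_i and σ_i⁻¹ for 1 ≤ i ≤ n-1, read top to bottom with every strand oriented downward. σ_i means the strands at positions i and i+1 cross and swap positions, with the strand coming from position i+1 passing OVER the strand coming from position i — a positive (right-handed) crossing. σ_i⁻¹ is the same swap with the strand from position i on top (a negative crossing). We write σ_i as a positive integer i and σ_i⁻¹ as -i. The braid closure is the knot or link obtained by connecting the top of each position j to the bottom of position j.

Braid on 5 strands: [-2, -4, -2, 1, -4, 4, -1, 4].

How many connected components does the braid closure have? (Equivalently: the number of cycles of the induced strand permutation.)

Track the strand permutation on 5 strands, starting from identity.
  step 1: s2^-1 swaps positions 2,3 -> [1 3 2 4 5]
  step 2: s4^-1 swaps positions 4,5 -> [1 3 2 5 4]
  step 3: s2^-1 swaps positions 2,3 -> [1 2 3 5 4]
  step 4: s1 swaps positions 1,2 -> [2 1 3 5 4]
  step 5: s4^-1 swaps positions 4,5 -> [2 1 3 4 5]
  step 6: s4 swaps positions 4,5 -> [2 1 3 5 4]
  step 7: s1^-1 swaps positions 1,2 -> [1 2 3 5 4]
  step 8: s4 swaps positions 4,5 -> [1 2 3 4 5]
Final permutation (position -> original strand): [1 2 3 4 5]
Closure components = cycle count of this permutation = 5.

Answer: 5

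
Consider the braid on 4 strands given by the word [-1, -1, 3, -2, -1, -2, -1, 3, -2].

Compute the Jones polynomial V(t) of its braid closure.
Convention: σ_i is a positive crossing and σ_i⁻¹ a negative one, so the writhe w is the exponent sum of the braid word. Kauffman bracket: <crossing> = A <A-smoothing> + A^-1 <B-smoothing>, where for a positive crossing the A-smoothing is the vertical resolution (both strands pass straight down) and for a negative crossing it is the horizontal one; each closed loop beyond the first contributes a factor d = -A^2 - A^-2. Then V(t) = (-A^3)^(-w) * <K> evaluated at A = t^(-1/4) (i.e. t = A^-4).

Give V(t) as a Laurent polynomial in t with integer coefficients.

Braid: s1^-1 s1^-1 s3 s2^-1 s1^-1 s2^-1 s1^-1 s3 s2^-1 on 4 strands, 9 crossings.
Writhe w = (#positive) - (#negative) = 2 - 7 = -5.
Enumerate smoothing states for the bracket polynomial. There are 2^9 = 512 states.
For each crossing: s=0 is the vertical smoothing, s=1 horizontal. Crossing k contributes A^(sign_k * (1 - 2*s_k)); loop factor d = -A^2 - A^-2.
Tabulate the states by total A-exponent and number of loops L (A-exp: L × count):
  A^9: L=3 ×1
  A^7: L=2 ×4, L=4 ×5
  A^5: L=1 ×4, L=3 ×26, L=5 ×6
  A^3: L=2 ×43, L=4 ×40, L=6 ×1
  A^1: L=1 ×23, L=3 ×92, L=5 ×11
  A^-1: L=2 ×91, L=4 ×34, L=6 ×1
  A^-3: L=1 ×32, L=3 ×48, L=5 ×4
  A^-5: L=2 ×28, L=4 ×8
  A^-7: L=3 ×9
  A^-9: L=4 ×1
Each group contributes A^e * Σ count * d^(L-1):
Powers of d = -A^2 - A^-2: d^2 = A^4 + 2 + A^-4; d^3 = -A^6 - 3*A^2 - 3*A^-2 - A^-6; d^4 = A^8 + 4*A^4 + 6 + 4*A^-4 + A^-8; d^5 = -A^10 - 5*A^6 - 10*A^2 - 10*A^-2 - 5*A^-6 - A^-10.
  A^9 * (d^2) = A^13 + 2*A^9 + A^5
  A^7 * (4*d + 5*d^3) = -5*A^13 - 19*A^9 - 19*A^5 - 5*A
  A^5 * (4 + 26*d^2 + 6*d^4) = 6*A^13 + 50*A^9 + 92*A^5 + 50*A + 6*A^-3
  A^3 * (43*d + 40*d^3 + d^5) = -A^13 - 45*A^9 - 173*A^5 - 173*A - 45*A^-3 - A^-7
  A^1 * (23 + 92*d^2 + 11*d^4) = 11*A^9 + 136*A^5 + 273*A + 136*A^-3 + 11*A^-7
  A^-1 * (91*d + 34*d^3 + d^5) = -A^9 - 39*A^5 - 203*A - 203*A^-3 - 39*A^-7 - A^-11
  A^-3 * (32 + 48*d^2 + 4*d^4) = 4*A^5 + 64*A + 152*A^-3 + 64*A^-7 + 4*A^-11
  A^-5 * (28*d + 8*d^3) = -8*A - 52*A^-3 - 52*A^-7 - 8*A^-11
  A^-7 * (9*d^2) = 9*A^-3 + 18*A^-7 + 9*A^-11
  A^-9 * (d^3) = -A^-3 - 3*A^-7 - 3*A^-11 - A^-15
Summing the groups: <K> = A^13 - 2*A^9 + 2*A^5 - 2*A + 2*A^-3 - 2*A^-7 + A^-11 - A^-15
Normalise by the writhe: (-A^3)^(-w) = (-A^3)^(5) = -A^15, so f(A) = -A^15 * <K> = -A^28 + 2*A^24 - 2*A^20 + 2*A^16 - 2*A^12 + 2*A^8 - A^4 + 1.
Substitute A = t^(-1/4), i.e. A^e → t^(-e/4): V(t) = 1 - t^-1 + 2*t^-2 - 2*t^-3 + 2*t^-4 - 2*t^-5 + 2*t^-6 - t^-7

Answer: 1 - t^-1 + 2*t^-2 - 2*t^-3 + 2*t^-4 - 2*t^-5 + 2*t^-6 - t^-7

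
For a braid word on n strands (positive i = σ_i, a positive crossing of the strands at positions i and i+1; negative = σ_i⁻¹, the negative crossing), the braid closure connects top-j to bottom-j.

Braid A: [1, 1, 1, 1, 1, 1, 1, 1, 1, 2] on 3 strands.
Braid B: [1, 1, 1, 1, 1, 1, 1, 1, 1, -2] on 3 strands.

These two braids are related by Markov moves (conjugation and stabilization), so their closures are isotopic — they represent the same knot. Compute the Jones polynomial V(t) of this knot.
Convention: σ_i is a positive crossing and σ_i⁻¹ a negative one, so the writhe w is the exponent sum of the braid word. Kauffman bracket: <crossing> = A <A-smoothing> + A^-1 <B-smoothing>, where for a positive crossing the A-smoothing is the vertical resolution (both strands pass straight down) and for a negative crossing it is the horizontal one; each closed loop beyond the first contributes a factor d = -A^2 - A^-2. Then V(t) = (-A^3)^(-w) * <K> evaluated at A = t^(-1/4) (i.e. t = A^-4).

Markov-equivalent braids have isotopic closures, hence identical knot invariants. Strip the Markov moves from each word to reach a common short braid β, then compute V(t) once on β.
Braid A: s1 s1 s1 s1 s1 s1 s1 s1 s1 s2 on 3 strands reduces by inverse Markov moves (closure unchanged at each step):
  Destabilize: the word has the form β·s2 where s2 occurs only as the final letter (β ∈ B_2); drop it and the last strand → 2 strands.
Reduced to β = s1 s1 s1 s1 s1 s1 s1 s1 s1 on 2 strands, 9 crossings.
Braid B: s1 s1 s1 s1 s1 s1 s1 s1 s1 s2^-1 on 3 strands reduces by inverse Markov moves (closure unchanged at each step):
  Destabilize: the word has the form β·s2^-1 where s2^-1 occurs only as the final letter (β ∈ B_2); drop it and the last strand → 2 strands.
Reduced to β = s1 s1 s1 s1 s1 s1 s1 s1 s1 on 2 strands, 9 crossings.
Both give the same β = s1 s1 s1 s1 s1 s1 s1 s1 s1 on 2 strands, so one state sum suffices:
Braid: s1 s1 s1 s1 s1 s1 s1 s1 s1 on 2 strands, 9 crossings.
Writhe w = (#positive) - (#negative) = 9 - 0 = 9.
Computing the Kauffman bracket via state sum. There are 2^9 = 512 states.
Smooth each crossing (0=||, 1=⌣⌢); contribution A^(Σ sign_k(1-2s_k)) * d^(L-1).
Tabulate the states by total A-exponent and number of loops L (A-exp: L × count):
  A^9: L=2 ×1
  A^7: L=1 ×9
  A^5: L=2 ×36
  A^3: L=3 ×84
  A^1: L=4 ×126
  A^-1: L=5 ×126
  A^-3: L=6 ×84
  A^-5: L=7 ×36
  A^-7: L=8 ×9
  A^-9: L=9 ×1
Each group contributes A^e * Σ count * d^(L-1):
Powers of d = -A^2 - A^-2: d^2 = A^4 + 2 + A^-4; d^3 = -A^6 - 3*A^2 - 3*A^-2 - A^-6; d^4 = A^8 + 4*A^4 + 6 + 4*A^-4 + A^-8; d^5 = -A^10 - 5*A^6 - 10*A^2 - 10*A^-2 - 5*A^-6 - A^-10; d^6 = A^12 + 6*A^8 + 15*A^4 + 20 + 15*A^-4 + 6*A^-8 + A^-12; d^7 = -A^14 - 7*A^10 - 21*A^6 - 35*A^2 - 35*A^-2 - 21*A^-6 - 7*A^-10 - A^-14; d^8 = A^16 + 8*A^12 + 28*A^8 + 56*A^4 + 70 + 56*A^-4 + 28*A^-8 + 8*A^-12 + A^-16.
  A^9 * (d) = -A^11 - A^7
  A^7 * (9) = 9*A^7
  A^5 * (36*d) = -36*A^7 - 36*A^3
  A^3 * (84*d^2) = 84*A^7 + 168*A^3 + 84*A^-1
  A^1 * (126*d^3) = -126*A^7 - 378*A^3 - 378*A^-1 - 126*A^-5
  A^-1 * (126*d^4) = 126*A^7 + 504*A^3 + 756*A^-1 + 504*A^-5 + 126*A^-9
  A^-3 * (84*d^5) = -84*A^7 - 420*A^3 - 840*A^-1 - 840*A^-5 - 420*A^-9 - 84*A^-13
  A^-5 * (36*d^6) = 36*A^7 + 216*A^3 + 540*A^-1 + 720*A^-5 + 540*A^-9 + 216*A^-13 + 36*A^-17
  A^-7 * (9*d^7) = -9*A^7 - 63*A^3 - 189*A^-1 - 315*A^-5 - 315*A^-9 - 189*A^-13 - 63*A^-17 - 9*A^-21
  A^-9 * (d^8) = A^7 + 8*A^3 + 28*A^-1 + 56*A^-5 + 70*A^-9 + 56*A^-13 + 28*A^-17 + 8*A^-21 + A^-25
Summing the groups: <K> = -A^11 - A^3 + A^-1 - A^-5 + A^-9 - A^-13 + A^-17 - A^-21 + A^-25
Normalise by the writhe: (-A^3)^(-w) = (-A^3)^(-9) = -A^-27, so f(A) = -A^-27 * <K> = A^-16 + A^-24 - A^-28 + A^-32 - A^-36 + A^-40 - A^-44 + A^-48 - A^-52.
Substitute A = t^(-1/4), i.e. A^e → t^(-e/4): V(t) = -t^13 + t^12 - t^11 + t^10 - t^9 + t^8 - t^7 + t^6 + t^4

Answer: -t^13 + t^12 - t^11 + t^10 - t^9 + t^8 - t^7 + t^6 + t^4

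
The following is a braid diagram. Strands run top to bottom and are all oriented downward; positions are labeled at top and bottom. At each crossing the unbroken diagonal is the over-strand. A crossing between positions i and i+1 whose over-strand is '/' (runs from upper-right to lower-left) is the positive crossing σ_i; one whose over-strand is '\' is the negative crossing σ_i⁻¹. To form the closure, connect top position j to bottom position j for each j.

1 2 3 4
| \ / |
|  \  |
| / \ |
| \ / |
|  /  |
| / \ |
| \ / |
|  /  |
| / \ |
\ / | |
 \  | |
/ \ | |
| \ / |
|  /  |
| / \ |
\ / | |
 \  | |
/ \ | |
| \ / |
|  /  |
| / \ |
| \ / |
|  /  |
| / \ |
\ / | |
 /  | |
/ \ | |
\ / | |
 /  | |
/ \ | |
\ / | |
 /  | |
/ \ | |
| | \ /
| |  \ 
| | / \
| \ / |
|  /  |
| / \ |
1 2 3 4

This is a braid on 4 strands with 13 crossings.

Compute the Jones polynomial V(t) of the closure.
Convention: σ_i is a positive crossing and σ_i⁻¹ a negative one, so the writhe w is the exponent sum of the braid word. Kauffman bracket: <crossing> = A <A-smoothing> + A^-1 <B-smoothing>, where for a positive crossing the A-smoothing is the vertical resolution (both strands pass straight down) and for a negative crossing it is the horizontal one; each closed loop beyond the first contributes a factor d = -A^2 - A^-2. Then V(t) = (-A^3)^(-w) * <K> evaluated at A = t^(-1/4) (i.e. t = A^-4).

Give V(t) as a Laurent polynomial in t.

Reading the diagram top to bottom ('/'-over between positions i,i+1 = s_i, '\'-over = s_i^-1): braid word = s2^-1 s2 s2 s1^-1 s2 s1^-1 s2 s2 s1 s1 s1 s3^-1 s2.
The presented braid s2^-1 s2 s2 s1^-1 s2 s1^-1 s2 s2 s1 s1 s1 s3^-1 s2 on 4 strands reduces by inverse Markov moves (closure unchanged at each step):
  Deconjugate: the word is γ·β·γ⁻¹ with γ = s2^-1 (prefix) and γ⁻¹ = s2 (suffix); strip both.
  Destabilize: the word has the form β·s3^-1 where s3^-1 occurs only as the final letter (β ∈ B_3); drop it and the last strand → 3 strands.
Reduced to β = s2 s2 s1^-1 s2 s1^-1 s2 s2 s1 s1 s1 on 3 strands, 10 crossings.
Compute on β:
Braid: s2 s2 s1^-1 s2 s1^-1 s2 s2 s1 s1 s1 on 3 strands, 10 crossings.
Writhe w = (#positive) - (#negative) = 8 - 2 = 6.
State-sum expansion of <K>. There are 2^10 = 1024 states.
Smooth each crossing (0=||, 1=⌣⌢); contribution A^(Σ sign_k(1-2s_k)) * d^(L-1).
Tabulate the states by total A-exponent and number of loops L (A-exp: L × count):
  A^10: L=3 ×1
  A^8: L=2 ×7, L=4 ×3
  A^6: L=1 ×14, L=3 ×28, L=5 ×3
  A^4: L=2 ×88, L=4 ×31, L=6 ×1
  A^2: L=1 ×63, L=3 ×133, L=5 ×14
  A^0: L=2 ×159, L=4 ×91, L=6 ×2
  A^-2: L=3 ×180, L=5 ×30
  A^-4: L=4 ×116, L=6 ×4
  A^-6: L=5 ×45
  A^-8: L=6 ×10
  A^-10: L=7 ×1
Each group contributes A^e * Σ count * d^(L-1):
Powers of d = -A^2 - A^-2: d^2 = A^4 + 2 + A^-4; d^3 = -A^6 - 3*A^2 - 3*A^-2 - A^-6; d^4 = A^8 + 4*A^4 + 6 + 4*A^-4 + A^-8; d^5 = -A^10 - 5*A^6 - 10*A^2 - 10*A^-2 - 5*A^-6 - A^-10; d^6 = A^12 + 6*A^8 + 15*A^4 + 20 + 15*A^-4 + 6*A^-8 + A^-12.
  A^10 * (d^2) = A^14 + 2*A^10 + A^6
  A^8 * (7*d + 3*d^3) = -3*A^14 - 16*A^10 - 16*A^6 - 3*A^2
  A^6 * (14 + 28*d^2 + 3*d^4) = 3*A^14 + 40*A^10 + 88*A^6 + 40*A^2 + 3*A^-2
  A^4 * (88*d + 31*d^3 + d^5) = -A^14 - 36*A^10 - 191*A^6 - 191*A^2 - 36*A^-2 - A^-6
  A^2 * (63 + 133*d^2 + 14*d^4) = 14*A^10 + 189*A^6 + 413*A^2 + 189*A^-2 + 14*A^-6
  A^0 * (159*d + 91*d^3 + 2*d^5) = -2*A^10 - 101*A^6 - 452*A^2 - 452*A^-2 - 101*A^-6 - 2*A^-10
  A^-2 * (180*d^2 + 30*d^4) = 30*A^6 + 300*A^2 + 540*A^-2 + 300*A^-6 + 30*A^-10
  A^-4 * (116*d^3 + 4*d^5) = -4*A^6 - 136*A^2 - 388*A^-2 - 388*A^-6 - 136*A^-10 - 4*A^-14
  A^-6 * (45*d^4) = 45*A^2 + 180*A^-2 + 270*A^-6 + 180*A^-10 + 45*A^-14
  A^-8 * (10*d^5) = -10*A^2 - 50*A^-2 - 100*A^-6 - 100*A^-10 - 50*A^-14 - 10*A^-18
  A^-10 * (d^6) = A^2 + 6*A^-2 + 15*A^-6 + 20*A^-10 + 15*A^-14 + 6*A^-18 + A^-22
Summing the groups: <K> = 2*A^10 - 4*A^6 + 7*A^2 - 8*A^-2 + 9*A^-6 - 8*A^-10 + 6*A^-14 - 4*A^-18 + A^-22
Normalise by the writhe: (-A^3)^(-w) = (-A^3)^(-6) = A^-18, so f(A) = A^-18 * <K> = 2*A^-8 - 4*A^-12 + 7*A^-16 - 8*A^-20 + 9*A^-24 - 8*A^-28 + 6*A^-32 - 4*A^-36 + A^-40.
Substitute A = t^(-1/4), i.e. A^e → t^(-e/4): V(t) = t^10 - 4*t^9 + 6*t^8 - 8*t^7 + 9*t^6 - 8*t^5 + 7*t^4 - 4*t^3 + 2*t^2

Answer: t^10 - 4*t^9 + 6*t^8 - 8*t^7 + 9*t^6 - 8*t^5 + 7*t^4 - 4*t^3 + 2*t^2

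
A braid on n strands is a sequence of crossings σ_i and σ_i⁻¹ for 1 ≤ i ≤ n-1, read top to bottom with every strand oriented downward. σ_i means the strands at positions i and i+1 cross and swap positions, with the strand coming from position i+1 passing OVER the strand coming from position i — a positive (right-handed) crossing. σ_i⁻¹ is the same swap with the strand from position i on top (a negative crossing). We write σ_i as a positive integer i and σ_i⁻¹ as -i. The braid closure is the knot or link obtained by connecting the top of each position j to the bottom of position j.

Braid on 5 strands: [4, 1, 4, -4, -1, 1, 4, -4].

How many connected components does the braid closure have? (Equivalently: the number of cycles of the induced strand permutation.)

Track the strand permutation on 5 strands, starting from identity.
  step 1: s4 swaps positions 4,5 -> [1 2 3 5 4]
  step 2: s1 swaps positions 1,2 -> [2 1 3 5 4]
  step 3: s4 swaps positions 4,5 -> [2 1 3 4 5]
  step 4: s4^-1 swaps positions 4,5 -> [2 1 3 5 4]
  step 5: s1^-1 swaps positions 1,2 -> [1 2 3 5 4]
  step 6: s1 swaps positions 1,2 -> [2 1 3 5 4]
  step 7: s4 swaps positions 4,5 -> [2 1 3 4 5]
  step 8: s4^-1 swaps positions 4,5 -> [2 1 3 5 4]
Final permutation (position -> original strand): [2 1 3 5 4]
Closure components = cycle count of this permutation = 3.

Answer: 3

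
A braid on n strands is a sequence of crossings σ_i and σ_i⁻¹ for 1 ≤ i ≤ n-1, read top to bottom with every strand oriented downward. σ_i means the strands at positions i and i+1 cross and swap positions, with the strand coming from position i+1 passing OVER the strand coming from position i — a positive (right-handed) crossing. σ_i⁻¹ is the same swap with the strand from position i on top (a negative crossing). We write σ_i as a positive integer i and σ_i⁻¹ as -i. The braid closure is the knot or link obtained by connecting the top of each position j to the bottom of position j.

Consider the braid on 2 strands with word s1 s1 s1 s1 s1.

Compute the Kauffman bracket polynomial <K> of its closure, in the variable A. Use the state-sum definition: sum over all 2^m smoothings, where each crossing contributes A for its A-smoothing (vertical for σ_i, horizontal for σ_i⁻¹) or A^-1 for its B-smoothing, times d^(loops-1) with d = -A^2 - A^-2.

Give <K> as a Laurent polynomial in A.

Braid: s1 s1 s1 s1 s1 on 2 strands, 5 crossings.
Writhe w = (#positive) - (#negative) = 5 - 0 = 5.
Enumerate smoothing states for the bracket polynomial. There are 2^5 = 32 states.
For each crossing: s=0 is the vertical smoothing, s=1 horizontal. Crossing k contributes A^(sign_k * (1 - 2*s_k)); loop factor d = -A^2 - A^-2.
  state 00000: A-exp=+5, loops=2, term = A^5 * d^1
  state 00001: A-exp=+3, loops=1, term = A^3 * d^0
  state 00010: A-exp=+3, loops=1, term = A^3 * d^0
  state 00011: A-exp=+1, loops=2, term = A^1 * d^1
  state 00100: A-exp=+3, loops=1, term = A^3 * d^0
  state 00101: A-exp=+1, loops=2, term = A^1 * d^1
  state 00110: A-exp=+1, loops=2, term = A^1 * d^1
  state 00111: A-exp=-1, loops=3, term = A^-1 * d^2
  state 01000: A-exp=+3, loops=1, term = A^3 * d^0
  state 01001: A-exp=+1, loops=2, term = A^1 * d^1
  state 01010: A-exp=+1, loops=2, term = A^1 * d^1
  state 01011: A-exp=-1, loops=3, term = A^-1 * d^2
  state 01100: A-exp=+1, loops=2, term = A^1 * d^1
  state 01101: A-exp=-1, loops=3, term = A^-1 * d^2
  state 01110: A-exp=-1, loops=3, term = A^-1 * d^2
  state 01111: A-exp=-3, loops=4, term = A^-3 * d^3
  state 10000: A-exp=+3, loops=1, term = A^3 * d^0
  state 10001: A-exp=+1, loops=2, term = A^1 * d^1
  state 10010: A-exp=+1, loops=2, term = A^1 * d^1
  state 10011: A-exp=-1, loops=3, term = A^-1 * d^2
  state 10100: A-exp=+1, loops=2, term = A^1 * d^1
  state 10101: A-exp=-1, loops=3, term = A^-1 * d^2
  state 10110: A-exp=-1, loops=3, term = A^-1 * d^2
  state 10111: A-exp=-3, loops=4, term = A^-3 * d^3
  state 11000: A-exp=+1, loops=2, term = A^1 * d^1
  state 11001: A-exp=-1, loops=3, term = A^-1 * d^2
  state 11010: A-exp=-1, loops=3, term = A^-1 * d^2
  state 11011: A-exp=-3, loops=4, term = A^-3 * d^3
  state 11100: A-exp=-1, loops=3, term = A^-1 * d^2
  state 11101: A-exp=-3, loops=4, term = A^-3 * d^3
  state 11110: A-exp=-3, loops=4, term = A^-3 * d^3
  state 11111: A-exp=-5, loops=5, term = A^-5 * d^4
Collect the terms by A-exponent (count of states per loop number):
Powers of d = -A^2 - A^-2: d^2 = A^4 + 2 + A^-4; d^3 = -A^6 - 3*A^2 - 3*A^-2 - A^-6; d^4 = A^8 + 4*A^4 + 6 + 4*A^-4 + A^-8.
  A^5 * (d) = -A^7 - A^3
  A^3 * (5) = 5*A^3
  A^1 * (10*d) = -10*A^3 - 10*A^-1
  A^-1 * (10*d^2) = 10*A^3 + 20*A^-1 + 10*A^-5
  A^-3 * (5*d^3) = -5*A^3 - 15*A^-1 - 15*A^-5 - 5*A^-9
  A^-5 * (d^4) = A^3 + 4*A^-1 + 6*A^-5 + 4*A^-9 + A^-13
Summing the groups: <K> = -A^7 - A^-1 + A^-5 - A^-9 + A^-13

Answer: -A^7 - A^-1 + A^-5 - A^-9 + A^-13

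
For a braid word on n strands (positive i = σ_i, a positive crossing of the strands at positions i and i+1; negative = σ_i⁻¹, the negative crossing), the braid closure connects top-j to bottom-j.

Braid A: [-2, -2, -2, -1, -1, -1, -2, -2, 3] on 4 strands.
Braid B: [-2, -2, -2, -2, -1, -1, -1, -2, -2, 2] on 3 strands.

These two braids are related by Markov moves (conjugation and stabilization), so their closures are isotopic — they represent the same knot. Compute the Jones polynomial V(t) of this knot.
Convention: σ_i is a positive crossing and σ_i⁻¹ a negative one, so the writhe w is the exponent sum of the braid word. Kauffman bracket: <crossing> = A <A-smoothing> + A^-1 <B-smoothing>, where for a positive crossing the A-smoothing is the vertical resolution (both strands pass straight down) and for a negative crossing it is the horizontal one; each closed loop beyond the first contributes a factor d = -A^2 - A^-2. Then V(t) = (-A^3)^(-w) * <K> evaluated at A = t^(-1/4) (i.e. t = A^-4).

t^-3 + 2*t^-5 - 2*t^-6 + 2*t^-7 - 3*t^-8 + 2*t^-9 - 2*t^-10 + t^-11

Derivation:
Markov-equivalent braids have isotopic closures, hence identical knot invariants. Strip the Markov moves from each word to reach a common short braid β, then compute V(t) once on β.
Braid A: s2^-1 s2^-1 s2^-1 s1^-1 s1^-1 s1^-1 s2^-1 s2^-1 s3 on 4 strands reduces by inverse Markov moves (closure unchanged at each step):
  Destabilize: the word has the form β·s3 where s3 occurs only as the final letter (β ∈ B_3); drop it and the last strand → 3 strands.
Reduced to β = s2^-1 s2^-1 s2^-1 s1^-1 s1^-1 s1^-1 s2^-1 s2^-1 on 3 strands, 8 crossings.
Braid B: s2^-1 s2^-1 s2^-1 s2^-1 s1^-1 s1^-1 s1^-1 s2^-1 s2^-1 s2 on 3 strands reduces by inverse Markov moves (closure unchanged at each step):
  Deconjugate: the word is γ·β·γ⁻¹ with γ = s2^-1 (prefix) and γ⁻¹ = s2 (suffix); strip both.
Reduced to β = s2^-1 s2^-1 s2^-1 s1^-1 s1^-1 s1^-1 s2^-1 s2^-1 on 3 strands, 8 crossings.
Both give the same β = s2^-1 s2^-1 s2^-1 s1^-1 s1^-1 s1^-1 s2^-1 s2^-1 on 3 strands, so one state sum suffices:
Braid: s2^-1 s2^-1 s2^-1 s1^-1 s1^-1 s1^-1 s2^-1 s2^-1 on 3 strands, 8 crossings.
Writhe w = (#positive) - (#negative) = 0 - 8 = -8.
State-sum expansion of <K>. There are 2^8 = 256 states.
Smooth each crossing (0=||, 1=⌣⌢); contribution A^(Σ sign_k(1-2s_k)) * d^(L-1).
Tabulate the states by total A-exponent and number of loops L (A-exp: L × count):
  A^8: L=7 ×1
  A^6: L=6 ×8
  A^4: L=5 ×28
  A^2: L=4 ×55, L=6 ×1
  A^0: L=3 ×65, L=5 ×5
  A^-2: L=2 ×45, L=4 ×11
  A^-4: L=1 ×15, L=3 ×13
  A^-6: L=2 ×8
  A^-8: L=3 ×1
Each group contributes A^e * Σ count * d^(L-1):
Powers of d = -A^2 - A^-2: d^2 = A^4 + 2 + A^-4; d^3 = -A^6 - 3*A^2 - 3*A^-2 - A^-6; d^4 = A^8 + 4*A^4 + 6 + 4*A^-4 + A^-8; d^5 = -A^10 - 5*A^6 - 10*A^2 - 10*A^-2 - 5*A^-6 - A^-10; d^6 = A^12 + 6*A^8 + 15*A^4 + 20 + 15*A^-4 + 6*A^-8 + A^-12.
  A^8 * (d^6) = A^20 + 6*A^16 + 15*A^12 + 20*A^8 + 15*A^4 + 6 + A^-4
  A^6 * (8*d^5) = -8*A^16 - 40*A^12 - 80*A^8 - 80*A^4 - 40 - 8*A^-4
  A^4 * (28*d^4) = 28*A^12 + 112*A^8 + 168*A^4 + 112 + 28*A^-4
  A^2 * (55*d^3 + d^5) = -A^12 - 60*A^8 - 175*A^4 - 175 - 60*A^-4 - A^-8
  A^0 * (65*d^2 + 5*d^4) = 5*A^8 + 85*A^4 + 160 + 85*A^-4 + 5*A^-8
  A^-2 * (45*d + 11*d^3) = -11*A^4 - 78 - 78*A^-4 - 11*A^-8
  A^-4 * (15 + 13*d^2) = 13 + 41*A^-4 + 13*A^-8
  A^-6 * (8*d) = -8*A^-4 - 8*A^-8
  A^-8 * (d^2) = A^-4 + 2*A^-8 + A^-12
Summing the groups: <K> = A^20 - 2*A^16 + 2*A^12 - 3*A^8 + 2*A^4 - 2 + 2*A^-4 + A^-12
Normalise by the writhe: (-A^3)^(-w) = (-A^3)^(8) = A^24, so f(A) = A^24 * <K> = A^44 - 2*A^40 + 2*A^36 - 3*A^32 + 2*A^28 - 2*A^24 + 2*A^20 + A^12.
Substitute A = t^(-1/4), i.e. A^e → t^(-e/4): V(t) = t^-3 + 2*t^-5 - 2*t^-6 + 2*t^-7 - 3*t^-8 + 2*t^-9 - 2*t^-10 + t^-11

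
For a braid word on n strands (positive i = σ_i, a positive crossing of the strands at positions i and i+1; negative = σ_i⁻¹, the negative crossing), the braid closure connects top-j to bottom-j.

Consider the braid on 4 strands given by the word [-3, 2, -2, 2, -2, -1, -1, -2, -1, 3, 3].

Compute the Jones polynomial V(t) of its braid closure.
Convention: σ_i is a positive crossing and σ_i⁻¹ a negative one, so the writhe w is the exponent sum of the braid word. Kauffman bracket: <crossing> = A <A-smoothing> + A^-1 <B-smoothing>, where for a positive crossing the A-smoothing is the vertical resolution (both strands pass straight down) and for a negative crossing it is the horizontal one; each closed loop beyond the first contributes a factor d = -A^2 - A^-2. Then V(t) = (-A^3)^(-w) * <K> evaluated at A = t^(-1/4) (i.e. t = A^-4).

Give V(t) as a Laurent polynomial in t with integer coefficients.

The presented braid s3^-1 s2 s2^-1 s2 s2^-1 s1^-1 s1^-1 s2^-1 s1^-1 s3 s3 on 4 strands reduces by inverse Markov moves (closure unchanged at each step):
  Deconjugate: the word is γ·β·γ⁻¹ with γ = s3^-1 (prefix) and γ⁻¹ = s3 (suffix); strip both.
  Destabilize: the word has the form β·s3 where s3 occurs only as the final letter (β ∈ B_3); drop it and the last strand → 3 strands.
Reduced to β = s2 s2^-1 s2 s2^-1 s1^-1 s1^-1 s2^-1 s1^-1 on 3 strands, 8 crossings.
Compute on β:
First cancel adjacent σ_i σ_i⁻¹ pairs (Reidemeister II — same braid, same closure): s2 s2^-1 s2 s2^-1 s1^-1 s1^-1 s2^-1 s1^-1 → s1^-1 s1^-1 s2^-1 s1^-1.
Braid: s1^-1 s1^-1 s2^-1 s1^-1 on 3 strands, 4 crossings.
Writhe w = (#positive) - (#negative) = 0 - 4 = -4.
Computing the Kauffman bracket via state sum. There are 2^4 = 16 states.
Each crossing splits two ways (0=vertical, 1=horizontal). The state's weight is A^(#A-smoothings - #B-smoothings) * d^(loops - 1).
  state 0000: A-exp=-4, loops=3, term = A^-4 * d^2
  state 0001: A-exp=-2, loops=2, term = A^-2 * d^1
  state 0010: A-exp=-2, loops=2, term = A^-2 * d^1
  state 0011: A-exp=+0, loops=1, term = A^0 * d^0
  state 0100: A-exp=-2, loops=2, term = A^-2 * d^1
  state 0101: A-exp=+0, loops=3, term = A^0 * d^2
  state 0110: A-exp=+0, loops=1, term = A^0 * d^0
  state 0111: A-exp=+2, loops=2, term = A^2 * d^1
  state 1000: A-exp=-2, loops=2, term = A^-2 * d^1
  state 1001: A-exp=+0, loops=3, term = A^0 * d^2
  state 1010: A-exp=+0, loops=1, term = A^0 * d^0
  state 1011: A-exp=+2, loops=2, term = A^2 * d^1
  state 1100: A-exp=+0, loops=3, term = A^0 * d^2
  state 1101: A-exp=+2, loops=4, term = A^2 * d^3
  state 1110: A-exp=+2, loops=2, term = A^2 * d^1
  state 1111: A-exp=+4, loops=3, term = A^4 * d^2
Collect the terms by A-exponent (count of states per loop number):
Powers of d = -A^2 - A^-2: d^2 = A^4 + 2 + A^-4; d^3 = -A^6 - 3*A^2 - 3*A^-2 - A^-6.
  A^4 * (d^2) = A^8 + 2*A^4 + 1
  A^2 * (3*d + d^3) = -A^8 - 6*A^4 - 6 - A^-4
  A^0 * (3 + 3*d^2) = 3*A^4 + 9 + 3*A^-4
  A^-2 * (4*d) = -4 - 4*A^-4
  A^-4 * (d^2) = 1 + 2*A^-4 + A^-8
Summing the groups: <K> = -A^4 + 1 + A^-8
Normalise by the writhe: (-A^3)^(-w) = (-A^3)^(4) = A^12, so f(A) = A^12 * <K> = -A^16 + A^12 + A^4.
Substitute A = t^(-1/4), i.e. A^e → t^(-e/4): V(t) = t^-1 + t^-3 - t^-4

Answer: t^-1 + t^-3 - t^-4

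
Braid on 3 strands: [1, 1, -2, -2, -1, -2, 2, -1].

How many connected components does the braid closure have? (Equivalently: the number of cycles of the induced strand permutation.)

3

Derivation:
Track the strand permutation on 3 strands, starting from identity.
  step 1: s1 swaps positions 1,2 -> [2 1 3]
  step 2: s1 swaps positions 1,2 -> [1 2 3]
  step 3: s2^-1 swaps positions 2,3 -> [1 3 2]
  step 4: s2^-1 swaps positions 2,3 -> [1 2 3]
  step 5: s1^-1 swaps positions 1,2 -> [2 1 3]
  step 6: s2^-1 swaps positions 2,3 -> [2 3 1]
  step 7: s2 swaps positions 2,3 -> [2 1 3]
  step 8: s1^-1 swaps positions 1,2 -> [1 2 3]
Final permutation (position -> original strand): [1 2 3]
Closure components = cycle count of this permutation = 3.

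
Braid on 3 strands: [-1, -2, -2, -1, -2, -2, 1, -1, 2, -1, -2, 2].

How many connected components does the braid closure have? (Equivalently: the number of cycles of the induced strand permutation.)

1

Derivation:
Track the strand permutation on 3 strands, starting from identity.
  step 1: s1^-1 swaps positions 1,2 -> [2 1 3]
  step 2: s2^-1 swaps positions 2,3 -> [2 3 1]
  step 3: s2^-1 swaps positions 2,3 -> [2 1 3]
  step 4: s1^-1 swaps positions 1,2 -> [1 2 3]
  step 5: s2^-1 swaps positions 2,3 -> [1 3 2]
  step 6: s2^-1 swaps positions 2,3 -> [1 2 3]
  step 7: s1 swaps positions 1,2 -> [2 1 3]
  step 8: s1^-1 swaps positions 1,2 -> [1 2 3]
  step 9: s2 swaps positions 2,3 -> [1 3 2]
  step 10: s1^-1 swaps positions 1,2 -> [3 1 2]
  step 11: s2^-1 swaps positions 2,3 -> [3 2 1]
  step 12: s2 swaps positions 2,3 -> [3 1 2]
Final permutation (position -> original strand): [3 1 2]
Closure components = cycle count of this permutation = 1.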